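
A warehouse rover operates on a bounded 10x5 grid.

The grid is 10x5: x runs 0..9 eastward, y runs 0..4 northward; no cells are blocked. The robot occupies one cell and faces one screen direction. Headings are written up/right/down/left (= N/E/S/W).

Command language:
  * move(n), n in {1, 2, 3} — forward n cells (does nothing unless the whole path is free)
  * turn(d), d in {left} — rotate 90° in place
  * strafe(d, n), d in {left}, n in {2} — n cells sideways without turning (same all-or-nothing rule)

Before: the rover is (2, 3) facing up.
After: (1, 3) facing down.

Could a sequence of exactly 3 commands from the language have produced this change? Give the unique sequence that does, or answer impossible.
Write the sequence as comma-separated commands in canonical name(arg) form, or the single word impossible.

key: cell and facing (now S) both changed — the 3 commands mix motion and turning
begin: (2, 3) facing up
[1] after turn(left): (2, 3) facing left
[2] after move(1): (1, 3) facing left
[3] after turn(left): (1, 3) facing down
uniquely the one of 125 3-step routes that fits.

turn(left), move(1), turn(left)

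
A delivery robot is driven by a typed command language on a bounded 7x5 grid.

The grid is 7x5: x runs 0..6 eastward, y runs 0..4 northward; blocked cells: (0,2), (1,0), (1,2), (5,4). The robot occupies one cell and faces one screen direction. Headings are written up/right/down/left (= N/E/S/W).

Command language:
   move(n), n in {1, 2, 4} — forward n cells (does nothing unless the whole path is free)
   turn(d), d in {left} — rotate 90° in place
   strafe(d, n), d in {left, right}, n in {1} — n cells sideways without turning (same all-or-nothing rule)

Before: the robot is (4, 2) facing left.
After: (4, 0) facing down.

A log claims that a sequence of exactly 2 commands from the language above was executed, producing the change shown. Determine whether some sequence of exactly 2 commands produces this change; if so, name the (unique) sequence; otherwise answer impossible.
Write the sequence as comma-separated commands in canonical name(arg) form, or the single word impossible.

turn(left), move(2)

key: cell and facing (now S) both changed — the 2 commands mix motion and turning
t0: (4, 2) facing left
1. turn(left) → (4, 2) facing down
2. move(2) → (4, 0) facing down
no rival 2-sequence matches.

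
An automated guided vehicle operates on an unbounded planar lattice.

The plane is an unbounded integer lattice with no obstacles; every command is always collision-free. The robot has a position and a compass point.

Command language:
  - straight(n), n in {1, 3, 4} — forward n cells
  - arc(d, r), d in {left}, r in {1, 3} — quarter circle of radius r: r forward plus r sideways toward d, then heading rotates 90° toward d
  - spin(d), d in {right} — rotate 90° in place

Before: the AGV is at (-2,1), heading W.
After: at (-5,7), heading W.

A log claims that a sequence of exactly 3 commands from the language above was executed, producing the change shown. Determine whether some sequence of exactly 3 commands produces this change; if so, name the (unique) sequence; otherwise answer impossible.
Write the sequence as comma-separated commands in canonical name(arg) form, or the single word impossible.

spin(right), straight(3), arc(left, 3)

key: still facing W at the end — net rotation zero over 3 steps
start: at (-2,1), heading W
1. spin(right) → at (-2,1), heading N
2. straight(3) → at (-2,4), heading N
3. arc(left, 3) → at (-5,7), heading W
uniquely the one of 216 3-step routes that fits.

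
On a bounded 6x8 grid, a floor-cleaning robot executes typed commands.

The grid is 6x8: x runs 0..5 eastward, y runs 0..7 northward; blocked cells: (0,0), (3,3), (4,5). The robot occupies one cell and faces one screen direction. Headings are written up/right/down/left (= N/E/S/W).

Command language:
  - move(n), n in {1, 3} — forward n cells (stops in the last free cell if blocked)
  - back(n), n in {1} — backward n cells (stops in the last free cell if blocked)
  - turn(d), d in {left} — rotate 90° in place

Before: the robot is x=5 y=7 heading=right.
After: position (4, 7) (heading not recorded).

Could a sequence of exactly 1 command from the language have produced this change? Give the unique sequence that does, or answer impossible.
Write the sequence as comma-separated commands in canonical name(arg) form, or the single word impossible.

back(1)

t0: x=5 y=7 heading=right
[1] after back(1): x=4 y=7 heading=right
uniquely the one of 4 1-step routes that fits.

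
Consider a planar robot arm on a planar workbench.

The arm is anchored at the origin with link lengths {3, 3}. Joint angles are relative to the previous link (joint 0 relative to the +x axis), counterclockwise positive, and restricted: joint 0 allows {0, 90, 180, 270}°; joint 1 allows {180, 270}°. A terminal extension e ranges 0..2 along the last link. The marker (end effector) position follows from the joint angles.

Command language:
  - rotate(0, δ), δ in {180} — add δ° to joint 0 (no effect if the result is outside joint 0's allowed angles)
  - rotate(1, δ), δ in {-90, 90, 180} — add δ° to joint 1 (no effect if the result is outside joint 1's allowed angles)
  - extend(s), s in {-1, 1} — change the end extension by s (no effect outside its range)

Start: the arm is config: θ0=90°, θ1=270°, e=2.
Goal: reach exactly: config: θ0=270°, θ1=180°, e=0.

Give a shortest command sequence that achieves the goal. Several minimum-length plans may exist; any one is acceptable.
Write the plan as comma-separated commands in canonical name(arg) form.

rotate(0, 180), rotate(1, -90), extend(-1), extend(-1)

from: config: θ0=90°, θ1=270°, e=2
[1] after rotate(0, 180): config: θ0=270°, θ1=270°, e=2
[2] after rotate(1, -90): config: θ0=270°, θ1=180°, e=2
[3] after extend(-1): config: θ0=270°, θ1=180°, e=1
[4] after extend(-1): config: θ0=270°, θ1=180°, e=0
minimal: 4 command(s), checked below 4.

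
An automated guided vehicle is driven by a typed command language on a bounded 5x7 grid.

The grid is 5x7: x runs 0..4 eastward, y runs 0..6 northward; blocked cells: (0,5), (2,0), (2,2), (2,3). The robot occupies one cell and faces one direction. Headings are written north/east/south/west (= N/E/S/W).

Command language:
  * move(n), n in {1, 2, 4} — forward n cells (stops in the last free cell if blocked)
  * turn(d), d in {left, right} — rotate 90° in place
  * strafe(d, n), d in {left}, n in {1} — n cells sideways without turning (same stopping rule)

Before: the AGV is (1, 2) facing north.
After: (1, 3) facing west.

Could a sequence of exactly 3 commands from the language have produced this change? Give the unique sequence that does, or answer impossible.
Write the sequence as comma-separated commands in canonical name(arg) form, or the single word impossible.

move(2), turn(left), strafe(left, 1)

key: order matters: swapping move(2) and strafe(left, 1) lands elsewhere
begin: (1, 2) facing north
[1] after move(2): (1, 4) facing north
[2] after turn(left): (1, 4) facing west
[3] after strafe(left, 1): (1, 3) facing west
uniquely the one of 216 3-step routes that fits.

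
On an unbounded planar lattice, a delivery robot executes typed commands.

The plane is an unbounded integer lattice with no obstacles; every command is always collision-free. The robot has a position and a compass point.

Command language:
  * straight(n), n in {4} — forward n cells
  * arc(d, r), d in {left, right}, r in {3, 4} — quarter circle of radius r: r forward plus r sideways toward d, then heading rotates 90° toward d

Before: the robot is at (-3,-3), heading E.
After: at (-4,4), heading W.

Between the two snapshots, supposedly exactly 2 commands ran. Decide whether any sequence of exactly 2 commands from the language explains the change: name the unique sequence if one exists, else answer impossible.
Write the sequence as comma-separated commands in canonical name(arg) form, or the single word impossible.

key: running arc(left, 4) before arc(left, 3) would end elsewhere — order is forced
initial: at (-3,-3), heading E
t=1 arc(left, 3) ⇒ at (0,0), heading N
t=2 arc(left, 4) ⇒ at (-4,4), heading W
all 25 alternatives checked — unique.

arc(left, 3), arc(left, 4)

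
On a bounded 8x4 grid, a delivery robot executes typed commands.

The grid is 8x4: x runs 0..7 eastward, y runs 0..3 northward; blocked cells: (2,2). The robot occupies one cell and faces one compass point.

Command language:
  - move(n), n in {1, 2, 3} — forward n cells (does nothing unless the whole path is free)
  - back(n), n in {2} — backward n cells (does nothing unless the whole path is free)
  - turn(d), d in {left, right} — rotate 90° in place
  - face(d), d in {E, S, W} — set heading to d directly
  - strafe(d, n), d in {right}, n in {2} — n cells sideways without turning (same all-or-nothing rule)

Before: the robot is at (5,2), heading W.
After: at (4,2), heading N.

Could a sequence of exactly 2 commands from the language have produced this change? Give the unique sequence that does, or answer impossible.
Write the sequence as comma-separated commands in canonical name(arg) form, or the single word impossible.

key: order matters: swapping move(1) and turn(right) lands elsewhere
begin: at (5,2), heading W
step 1 (move(1)): at (4,2), heading W
step 2 (turn(right)): at (4,2), heading N
uniquely the one of 100 2-step routes that fits.

move(1), turn(right)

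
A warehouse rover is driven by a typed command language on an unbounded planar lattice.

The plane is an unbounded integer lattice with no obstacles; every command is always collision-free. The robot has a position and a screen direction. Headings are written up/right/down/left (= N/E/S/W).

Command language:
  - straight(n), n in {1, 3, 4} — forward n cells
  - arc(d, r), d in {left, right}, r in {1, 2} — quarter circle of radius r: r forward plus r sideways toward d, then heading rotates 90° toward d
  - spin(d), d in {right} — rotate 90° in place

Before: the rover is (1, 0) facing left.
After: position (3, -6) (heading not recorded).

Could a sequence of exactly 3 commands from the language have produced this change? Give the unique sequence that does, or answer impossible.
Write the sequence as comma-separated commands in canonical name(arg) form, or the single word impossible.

key: running arc(right, 2) before arc(left, 2) would end elsewhere — order is forced
initial: (1, 0) facing left
1. arc(left, 2) → (-1, -2) facing down
2. arc(left, 2) → (1, -4) facing right
3. arc(right, 2) → (3, -6) facing down
no other 3-command option fits: unique.

arc(left, 2), arc(left, 2), arc(right, 2)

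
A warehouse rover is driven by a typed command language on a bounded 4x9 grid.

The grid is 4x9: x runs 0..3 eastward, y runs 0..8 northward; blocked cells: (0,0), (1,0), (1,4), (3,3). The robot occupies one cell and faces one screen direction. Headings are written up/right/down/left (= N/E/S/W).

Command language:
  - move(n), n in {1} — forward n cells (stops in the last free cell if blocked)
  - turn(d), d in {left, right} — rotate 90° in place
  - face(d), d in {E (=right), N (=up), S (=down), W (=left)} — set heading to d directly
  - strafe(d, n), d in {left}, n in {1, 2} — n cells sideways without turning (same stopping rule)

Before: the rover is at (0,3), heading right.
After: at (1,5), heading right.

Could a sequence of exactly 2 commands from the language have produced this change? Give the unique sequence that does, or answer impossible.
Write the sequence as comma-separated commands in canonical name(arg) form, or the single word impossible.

key: order matters: swapping strafe(left, 2) and move(1) lands elsewhere
from: at (0,3), heading right
[1] after strafe(left, 2): at (0,5), heading right
[2] after move(1): at (1,5), heading right
no rival 2-sequence matches.

strafe(left, 2), move(1)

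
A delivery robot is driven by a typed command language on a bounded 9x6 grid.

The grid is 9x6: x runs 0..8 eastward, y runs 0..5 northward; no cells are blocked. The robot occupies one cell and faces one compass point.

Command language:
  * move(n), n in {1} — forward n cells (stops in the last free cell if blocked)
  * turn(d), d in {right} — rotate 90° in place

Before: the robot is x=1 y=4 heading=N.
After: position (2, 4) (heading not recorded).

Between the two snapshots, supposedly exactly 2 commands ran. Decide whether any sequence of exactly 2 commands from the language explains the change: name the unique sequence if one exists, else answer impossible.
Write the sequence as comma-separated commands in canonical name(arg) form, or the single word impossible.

key: running move(1) before turn(right) would end elsewhere — order is forced
initial: x=1 y=4 heading=N
1. turn(right) → x=1 y=4 heading=E
2. move(1) → x=2 y=4 heading=E
no other 2-command option fits: unique.

turn(right), move(1)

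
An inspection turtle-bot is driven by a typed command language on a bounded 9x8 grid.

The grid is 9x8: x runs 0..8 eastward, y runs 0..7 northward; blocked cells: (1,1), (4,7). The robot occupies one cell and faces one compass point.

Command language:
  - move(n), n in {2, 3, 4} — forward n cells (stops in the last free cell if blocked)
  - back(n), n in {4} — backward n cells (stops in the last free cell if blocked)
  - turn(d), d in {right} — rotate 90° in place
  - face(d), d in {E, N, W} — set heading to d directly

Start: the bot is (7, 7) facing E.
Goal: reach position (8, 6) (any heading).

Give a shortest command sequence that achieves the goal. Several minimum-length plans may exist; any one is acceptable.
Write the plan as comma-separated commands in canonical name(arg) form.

from: (7, 7) facing E
step 1 (move(2)): (8, 7) facing E
step 2 (face(N)): (8, 7) facing N
step 3 (back(4)): (8, 3) facing N
step 4 (move(3)): (8, 6) facing N
no 3-step plan works, so 4 is optimal.

move(2), face(N), back(4), move(3)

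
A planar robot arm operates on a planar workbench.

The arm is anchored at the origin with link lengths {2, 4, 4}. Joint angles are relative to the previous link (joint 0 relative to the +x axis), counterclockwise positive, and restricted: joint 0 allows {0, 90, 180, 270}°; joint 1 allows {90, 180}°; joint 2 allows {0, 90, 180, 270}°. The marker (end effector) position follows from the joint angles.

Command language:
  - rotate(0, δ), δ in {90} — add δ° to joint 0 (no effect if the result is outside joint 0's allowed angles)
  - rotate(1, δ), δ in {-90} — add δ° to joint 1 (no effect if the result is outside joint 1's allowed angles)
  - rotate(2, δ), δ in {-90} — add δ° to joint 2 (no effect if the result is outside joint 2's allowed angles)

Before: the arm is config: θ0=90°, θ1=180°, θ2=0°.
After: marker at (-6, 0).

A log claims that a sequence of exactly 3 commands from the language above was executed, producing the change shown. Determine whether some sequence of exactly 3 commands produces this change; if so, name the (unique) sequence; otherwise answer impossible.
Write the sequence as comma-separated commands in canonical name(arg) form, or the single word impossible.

begin: config: θ0=90°, θ1=180°, θ2=0°
t=1 rotate(0, 90) ⇒ config: θ0=180°, θ1=180°, θ2=0°
t=2 rotate(0, 90) ⇒ config: θ0=270°, θ1=180°, θ2=0°
t=3 rotate(0, 90) ⇒ config: θ0=0°, θ1=180°, θ2=0°
uniquely the one of 27 3-step routes that fits.

rotate(0, 90), rotate(0, 90), rotate(0, 90)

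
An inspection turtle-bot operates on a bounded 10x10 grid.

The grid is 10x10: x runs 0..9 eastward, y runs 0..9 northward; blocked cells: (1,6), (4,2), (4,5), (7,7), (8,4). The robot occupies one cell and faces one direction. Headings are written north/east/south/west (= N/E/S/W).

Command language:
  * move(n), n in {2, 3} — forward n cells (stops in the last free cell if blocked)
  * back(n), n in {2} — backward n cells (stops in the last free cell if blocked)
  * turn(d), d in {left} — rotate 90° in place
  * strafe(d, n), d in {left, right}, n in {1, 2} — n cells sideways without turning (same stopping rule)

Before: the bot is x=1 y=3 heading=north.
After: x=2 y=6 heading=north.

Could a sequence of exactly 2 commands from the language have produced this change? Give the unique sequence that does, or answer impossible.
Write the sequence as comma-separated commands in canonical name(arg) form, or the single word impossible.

key: order matters: swapping strafe(right, 1) and move(3) lands elsewhere
begin: x=1 y=3 heading=north
t=1 strafe(right, 1) ⇒ x=2 y=3 heading=north
t=2 move(3) ⇒ x=2 y=6 heading=north
all 64 alternatives checked — unique.

strafe(right, 1), move(3)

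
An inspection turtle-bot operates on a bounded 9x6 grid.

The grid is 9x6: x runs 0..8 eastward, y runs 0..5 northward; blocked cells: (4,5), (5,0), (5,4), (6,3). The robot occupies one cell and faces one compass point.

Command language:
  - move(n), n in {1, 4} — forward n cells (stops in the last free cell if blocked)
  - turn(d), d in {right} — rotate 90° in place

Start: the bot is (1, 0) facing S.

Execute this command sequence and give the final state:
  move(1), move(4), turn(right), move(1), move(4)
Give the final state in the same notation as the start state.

from: (1, 0) facing S
[1] after move(1): (1, 0) facing S
[2] after move(4): (1, 0) facing S
[3] after turn(right): (1, 0) facing W
[4] after move(1): (0, 0) facing W
[5] after move(4): (0, 0) facing W

(0, 0) facing W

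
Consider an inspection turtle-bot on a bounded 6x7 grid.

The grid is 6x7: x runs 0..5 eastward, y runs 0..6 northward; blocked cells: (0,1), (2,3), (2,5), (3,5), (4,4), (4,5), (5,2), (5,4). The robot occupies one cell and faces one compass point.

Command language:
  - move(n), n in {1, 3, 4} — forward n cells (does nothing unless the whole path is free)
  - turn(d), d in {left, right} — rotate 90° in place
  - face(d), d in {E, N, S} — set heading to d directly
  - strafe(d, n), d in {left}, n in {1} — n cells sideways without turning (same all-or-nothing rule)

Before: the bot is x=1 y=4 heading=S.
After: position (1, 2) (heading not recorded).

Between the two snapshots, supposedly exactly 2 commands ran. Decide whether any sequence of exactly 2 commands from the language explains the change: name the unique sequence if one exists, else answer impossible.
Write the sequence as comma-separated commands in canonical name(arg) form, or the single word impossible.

move(1), move(1)

start: x=1 y=4 heading=S
[1] after move(1): x=1 y=3 heading=S
[2] after move(1): x=1 y=2 heading=S
no rival 2-sequence matches.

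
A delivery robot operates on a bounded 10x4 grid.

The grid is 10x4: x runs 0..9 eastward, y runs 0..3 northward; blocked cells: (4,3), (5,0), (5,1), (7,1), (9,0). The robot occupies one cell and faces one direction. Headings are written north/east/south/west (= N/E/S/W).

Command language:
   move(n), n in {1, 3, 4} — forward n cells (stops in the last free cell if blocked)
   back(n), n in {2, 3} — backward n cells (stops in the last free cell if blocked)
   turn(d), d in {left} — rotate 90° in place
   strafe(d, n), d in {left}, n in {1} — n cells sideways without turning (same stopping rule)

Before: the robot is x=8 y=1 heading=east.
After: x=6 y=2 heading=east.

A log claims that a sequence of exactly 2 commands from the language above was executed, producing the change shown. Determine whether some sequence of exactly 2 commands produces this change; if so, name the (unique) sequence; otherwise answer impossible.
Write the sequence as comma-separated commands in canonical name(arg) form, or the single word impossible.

key: order matters: swapping strafe(left, 1) and back(2) lands elsewhere
from: x=8 y=1 heading=east
step 1 (strafe(left, 1)): x=8 y=2 heading=east
step 2 (back(2)): x=6 y=2 heading=east
uniquely the one of 49 2-step routes that fits.

strafe(left, 1), back(2)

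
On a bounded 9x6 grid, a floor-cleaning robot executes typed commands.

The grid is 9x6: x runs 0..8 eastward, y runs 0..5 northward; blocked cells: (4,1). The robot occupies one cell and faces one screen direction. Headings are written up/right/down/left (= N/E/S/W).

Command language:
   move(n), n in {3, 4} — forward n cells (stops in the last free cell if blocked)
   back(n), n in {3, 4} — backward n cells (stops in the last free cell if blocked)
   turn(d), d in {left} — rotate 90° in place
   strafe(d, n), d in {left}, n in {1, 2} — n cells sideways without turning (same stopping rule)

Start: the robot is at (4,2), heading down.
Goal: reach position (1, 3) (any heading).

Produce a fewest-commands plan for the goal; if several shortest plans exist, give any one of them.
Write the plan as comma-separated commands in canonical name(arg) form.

turn(left), strafe(left, 1), back(3)

t0: at (4,2), heading down
t=1 turn(left) ⇒ at (4,2), heading right
t=2 strafe(left, 1) ⇒ at (4,3), heading right
t=3 back(3) ⇒ at (1,3), heading right
nothing shorter than 3 reaches the goal.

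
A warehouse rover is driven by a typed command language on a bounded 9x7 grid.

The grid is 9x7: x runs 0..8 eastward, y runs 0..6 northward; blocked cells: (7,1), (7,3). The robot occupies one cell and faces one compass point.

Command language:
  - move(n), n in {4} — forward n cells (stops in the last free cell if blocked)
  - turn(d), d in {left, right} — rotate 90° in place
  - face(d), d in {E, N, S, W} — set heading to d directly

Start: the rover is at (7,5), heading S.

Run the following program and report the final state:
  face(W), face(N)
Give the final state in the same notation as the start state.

at (7,5), heading N

begin: at (7,5), heading S
[1] after face(W): at (7,5), heading W
[2] after face(N): at (7,5), heading N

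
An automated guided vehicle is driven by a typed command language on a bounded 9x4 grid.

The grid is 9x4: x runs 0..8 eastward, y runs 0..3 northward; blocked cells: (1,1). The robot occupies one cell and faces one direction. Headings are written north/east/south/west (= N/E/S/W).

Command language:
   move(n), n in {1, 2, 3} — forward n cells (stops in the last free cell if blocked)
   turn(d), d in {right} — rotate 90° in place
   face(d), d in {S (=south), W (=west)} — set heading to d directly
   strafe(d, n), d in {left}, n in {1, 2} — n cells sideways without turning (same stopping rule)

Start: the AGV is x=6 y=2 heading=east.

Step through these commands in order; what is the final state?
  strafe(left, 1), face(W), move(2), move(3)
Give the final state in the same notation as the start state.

start: x=6 y=2 heading=east
1. strafe(left, 1) → x=6 y=3 heading=east
2. face(W) → x=6 y=3 heading=west
3. move(2) → x=4 y=3 heading=west
4. move(3) → x=1 y=3 heading=west

x=1 y=3 heading=west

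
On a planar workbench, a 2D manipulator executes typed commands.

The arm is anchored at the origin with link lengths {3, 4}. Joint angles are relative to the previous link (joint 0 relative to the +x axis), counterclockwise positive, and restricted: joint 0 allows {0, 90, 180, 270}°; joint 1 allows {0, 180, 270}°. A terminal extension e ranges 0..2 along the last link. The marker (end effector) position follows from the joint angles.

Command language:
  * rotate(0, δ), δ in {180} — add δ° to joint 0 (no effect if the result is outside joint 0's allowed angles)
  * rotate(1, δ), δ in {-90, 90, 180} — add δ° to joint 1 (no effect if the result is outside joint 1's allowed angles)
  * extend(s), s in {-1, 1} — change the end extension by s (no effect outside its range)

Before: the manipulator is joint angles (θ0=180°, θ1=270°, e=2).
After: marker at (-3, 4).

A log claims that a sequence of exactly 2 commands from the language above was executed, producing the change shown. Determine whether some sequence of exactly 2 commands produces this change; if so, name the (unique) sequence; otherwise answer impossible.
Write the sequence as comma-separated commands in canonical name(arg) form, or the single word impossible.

extend(-1), extend(-1)

from: joint angles (θ0=180°, θ1=270°, e=2)
step 1 (extend(-1)): joint angles (θ0=180°, θ1=270°, e=1)
step 2 (extend(-1)): joint angles (θ0=180°, θ1=270°, e=0)
no other 2-command option fits: unique.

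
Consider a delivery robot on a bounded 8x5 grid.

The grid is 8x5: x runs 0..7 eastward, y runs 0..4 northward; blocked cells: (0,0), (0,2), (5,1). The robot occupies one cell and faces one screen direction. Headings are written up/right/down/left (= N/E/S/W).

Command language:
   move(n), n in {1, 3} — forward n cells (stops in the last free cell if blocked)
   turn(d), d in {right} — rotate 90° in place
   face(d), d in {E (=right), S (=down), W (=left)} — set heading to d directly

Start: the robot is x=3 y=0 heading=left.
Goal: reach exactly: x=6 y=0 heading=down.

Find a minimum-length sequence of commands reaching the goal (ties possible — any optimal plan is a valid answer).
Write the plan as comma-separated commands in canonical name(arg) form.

start: x=3 y=0 heading=left
t=1 face(E) ⇒ x=3 y=0 heading=right
t=2 move(3) ⇒ x=6 y=0 heading=right
t=3 turn(right) ⇒ x=6 y=0 heading=down
no 2-step plan works, so 3 is optimal.

face(E), move(3), turn(right)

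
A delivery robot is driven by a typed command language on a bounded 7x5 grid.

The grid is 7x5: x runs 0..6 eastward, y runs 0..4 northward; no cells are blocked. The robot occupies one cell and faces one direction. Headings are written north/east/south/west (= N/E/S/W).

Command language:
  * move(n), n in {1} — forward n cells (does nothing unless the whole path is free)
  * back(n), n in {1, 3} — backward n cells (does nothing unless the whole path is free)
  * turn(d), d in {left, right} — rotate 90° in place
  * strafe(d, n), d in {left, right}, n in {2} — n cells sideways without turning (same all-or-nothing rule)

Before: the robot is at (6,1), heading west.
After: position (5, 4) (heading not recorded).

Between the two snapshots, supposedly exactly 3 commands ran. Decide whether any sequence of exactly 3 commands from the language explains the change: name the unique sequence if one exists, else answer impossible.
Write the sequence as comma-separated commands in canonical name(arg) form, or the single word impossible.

key: order matters: swapping move(1) and back(3) lands elsewhere
from: at (6,1), heading west
t=1 move(1) ⇒ at (5,1), heading west
t=2 turn(left) ⇒ at (5,1), heading south
t=3 back(3) ⇒ at (5,4), heading south
no other 3-command option fits: unique.

move(1), turn(left), back(3)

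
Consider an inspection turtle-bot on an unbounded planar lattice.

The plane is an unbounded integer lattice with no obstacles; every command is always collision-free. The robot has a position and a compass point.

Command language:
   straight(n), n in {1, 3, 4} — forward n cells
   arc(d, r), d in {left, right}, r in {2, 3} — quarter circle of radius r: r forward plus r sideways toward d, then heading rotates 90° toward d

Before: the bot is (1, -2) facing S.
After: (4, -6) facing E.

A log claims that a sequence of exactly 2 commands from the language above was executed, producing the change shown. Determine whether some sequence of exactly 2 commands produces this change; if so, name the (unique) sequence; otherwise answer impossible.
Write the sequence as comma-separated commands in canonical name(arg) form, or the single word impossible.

key: order matters: swapping straight(1) and arc(left, 3) lands elsewhere
start: (1, -2) facing S
step 1 (straight(1)): (1, -3) facing S
step 2 (arc(left, 3)): (4, -6) facing E
uniquely the one of 49 2-step routes that fits.

straight(1), arc(left, 3)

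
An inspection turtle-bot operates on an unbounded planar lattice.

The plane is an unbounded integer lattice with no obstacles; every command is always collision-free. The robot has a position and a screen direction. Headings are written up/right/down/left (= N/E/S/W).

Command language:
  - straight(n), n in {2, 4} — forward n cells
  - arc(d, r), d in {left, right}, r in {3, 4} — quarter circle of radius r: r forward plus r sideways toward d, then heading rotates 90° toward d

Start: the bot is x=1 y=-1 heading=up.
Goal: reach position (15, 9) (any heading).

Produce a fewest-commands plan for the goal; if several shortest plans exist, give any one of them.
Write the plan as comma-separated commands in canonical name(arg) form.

begin: x=1 y=-1 heading=up
t=1 arc(right, 3) ⇒ x=4 y=2 heading=right
t=2 arc(left, 4) ⇒ x=8 y=6 heading=up
t=3 arc(right, 3) ⇒ x=11 y=9 heading=right
t=4 straight(4) ⇒ x=15 y=9 heading=right
nothing shorter than 4 reaches the goal.

arc(right, 3), arc(left, 4), arc(right, 3), straight(4)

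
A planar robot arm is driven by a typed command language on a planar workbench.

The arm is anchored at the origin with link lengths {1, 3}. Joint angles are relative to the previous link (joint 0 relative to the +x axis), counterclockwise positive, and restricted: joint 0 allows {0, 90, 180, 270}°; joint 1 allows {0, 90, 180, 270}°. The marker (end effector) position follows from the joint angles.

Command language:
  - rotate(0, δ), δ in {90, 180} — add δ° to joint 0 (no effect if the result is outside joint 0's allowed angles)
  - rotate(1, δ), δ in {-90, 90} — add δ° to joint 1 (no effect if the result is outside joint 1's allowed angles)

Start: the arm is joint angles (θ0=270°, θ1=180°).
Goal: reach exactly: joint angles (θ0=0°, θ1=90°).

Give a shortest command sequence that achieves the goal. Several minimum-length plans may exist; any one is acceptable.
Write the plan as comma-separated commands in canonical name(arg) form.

t0: joint angles (θ0=270°, θ1=180°)
[1] after rotate(0, 90): joint angles (θ0=0°, θ1=180°)
[2] after rotate(1, -90): joint angles (θ0=0°, θ1=90°)
shorter routes all fall short; 2 is best.

rotate(0, 90), rotate(1, -90)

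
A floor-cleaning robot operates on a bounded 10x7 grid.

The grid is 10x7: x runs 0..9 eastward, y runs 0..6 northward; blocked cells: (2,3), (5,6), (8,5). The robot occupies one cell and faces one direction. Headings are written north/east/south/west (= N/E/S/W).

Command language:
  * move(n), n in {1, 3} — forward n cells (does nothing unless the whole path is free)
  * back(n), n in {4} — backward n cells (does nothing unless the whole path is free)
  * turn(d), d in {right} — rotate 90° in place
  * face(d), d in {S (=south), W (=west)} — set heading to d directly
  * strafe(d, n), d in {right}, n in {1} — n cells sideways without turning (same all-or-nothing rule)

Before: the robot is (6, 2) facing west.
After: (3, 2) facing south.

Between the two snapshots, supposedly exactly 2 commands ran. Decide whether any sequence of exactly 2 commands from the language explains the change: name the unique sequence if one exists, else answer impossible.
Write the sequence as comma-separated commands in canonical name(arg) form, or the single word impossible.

key: order matters: swapping move(3) and face(S) lands elsewhere
begin: (6, 2) facing west
t=1 move(3) ⇒ (3, 2) facing west
t=2 face(S) ⇒ (3, 2) facing south
no other 2-command option fits: unique.

move(3), face(S)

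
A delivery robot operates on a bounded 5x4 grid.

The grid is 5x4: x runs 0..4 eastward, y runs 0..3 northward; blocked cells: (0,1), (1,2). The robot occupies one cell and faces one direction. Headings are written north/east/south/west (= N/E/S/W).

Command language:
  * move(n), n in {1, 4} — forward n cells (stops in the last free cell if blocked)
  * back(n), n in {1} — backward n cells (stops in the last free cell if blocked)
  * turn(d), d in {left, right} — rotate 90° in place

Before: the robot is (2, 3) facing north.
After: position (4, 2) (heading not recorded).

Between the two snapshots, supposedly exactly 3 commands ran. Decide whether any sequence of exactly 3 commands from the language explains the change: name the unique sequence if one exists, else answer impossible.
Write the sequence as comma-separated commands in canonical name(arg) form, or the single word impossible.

key: move(4) runs into the grid edge before its full distance
t0: (2, 3) facing north
step 1 (back(1)): (2, 2) facing north
step 2 (turn(right)): (2, 2) facing east
step 3 (move(4)): (4, 2) facing east
uniquely the one of 125 3-step routes that fits.

back(1), turn(right), move(4)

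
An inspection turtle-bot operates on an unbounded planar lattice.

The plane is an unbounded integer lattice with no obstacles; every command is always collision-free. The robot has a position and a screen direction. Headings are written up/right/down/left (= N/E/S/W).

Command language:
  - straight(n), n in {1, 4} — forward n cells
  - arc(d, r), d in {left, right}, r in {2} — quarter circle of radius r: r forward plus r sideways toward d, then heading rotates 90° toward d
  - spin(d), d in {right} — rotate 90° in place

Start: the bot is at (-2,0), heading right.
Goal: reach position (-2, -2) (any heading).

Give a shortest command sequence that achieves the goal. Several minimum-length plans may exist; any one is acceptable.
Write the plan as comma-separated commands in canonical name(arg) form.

from: at (-2,0), heading right
1. spin(right) → at (-2,0), heading down
2. straight(1) → at (-2,-1), heading down
3. straight(1) → at (-2,-2), heading down
shorter routes all fall short; 3 is best.

spin(right), straight(1), straight(1)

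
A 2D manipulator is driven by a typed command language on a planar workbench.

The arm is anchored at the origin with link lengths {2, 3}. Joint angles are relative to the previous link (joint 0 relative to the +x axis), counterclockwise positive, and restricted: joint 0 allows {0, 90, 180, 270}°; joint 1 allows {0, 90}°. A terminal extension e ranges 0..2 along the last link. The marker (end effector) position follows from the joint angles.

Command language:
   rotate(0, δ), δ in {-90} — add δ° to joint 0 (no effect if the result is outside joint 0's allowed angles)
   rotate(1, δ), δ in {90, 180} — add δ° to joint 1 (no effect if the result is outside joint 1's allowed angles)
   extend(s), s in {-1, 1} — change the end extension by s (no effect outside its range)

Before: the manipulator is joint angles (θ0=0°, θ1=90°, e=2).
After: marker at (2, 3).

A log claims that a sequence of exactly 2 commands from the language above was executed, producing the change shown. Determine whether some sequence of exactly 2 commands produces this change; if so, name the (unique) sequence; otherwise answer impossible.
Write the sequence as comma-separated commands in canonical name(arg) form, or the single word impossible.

extend(-1), extend(-1)

t0: joint angles (θ0=0°, θ1=90°, e=2)
1. extend(-1) → joint angles (θ0=0°, θ1=90°, e=1)
2. extend(-1) → joint angles (θ0=0°, θ1=90°, e=0)
no rival 2-sequence matches.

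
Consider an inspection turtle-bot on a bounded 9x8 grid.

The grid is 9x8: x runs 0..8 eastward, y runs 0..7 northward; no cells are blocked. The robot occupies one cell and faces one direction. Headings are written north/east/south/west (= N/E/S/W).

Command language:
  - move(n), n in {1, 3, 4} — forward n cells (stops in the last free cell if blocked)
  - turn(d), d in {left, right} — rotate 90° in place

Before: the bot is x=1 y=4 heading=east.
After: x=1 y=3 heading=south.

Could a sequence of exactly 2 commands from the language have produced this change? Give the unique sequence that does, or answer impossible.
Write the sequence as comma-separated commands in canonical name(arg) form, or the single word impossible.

turn(right), move(1)

key: cell and facing (now S) both changed — the 2 commands mix motion and turning
t0: x=1 y=4 heading=east
t=1 turn(right) ⇒ x=1 y=4 heading=south
t=2 move(1) ⇒ x=1 y=3 heading=south
no other 2-command option fits: unique.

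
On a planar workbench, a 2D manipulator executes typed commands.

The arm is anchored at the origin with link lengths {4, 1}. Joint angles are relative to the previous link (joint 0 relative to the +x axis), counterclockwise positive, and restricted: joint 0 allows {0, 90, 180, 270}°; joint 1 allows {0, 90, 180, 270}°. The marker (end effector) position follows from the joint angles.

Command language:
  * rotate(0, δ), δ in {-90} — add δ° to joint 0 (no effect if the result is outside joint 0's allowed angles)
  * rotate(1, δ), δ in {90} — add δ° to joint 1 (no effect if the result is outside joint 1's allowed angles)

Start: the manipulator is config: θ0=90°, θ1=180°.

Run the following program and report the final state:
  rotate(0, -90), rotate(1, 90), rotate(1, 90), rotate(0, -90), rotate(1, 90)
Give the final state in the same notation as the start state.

config: θ0=270°, θ1=90°

from: config: θ0=90°, θ1=180°
step 1 (rotate(0, -90)): config: θ0=0°, θ1=180°
step 2 (rotate(1, 90)): config: θ0=0°, θ1=270°
step 3 (rotate(1, 90)): config: θ0=0°, θ1=0°
step 4 (rotate(0, -90)): config: θ0=270°, θ1=0°
step 5 (rotate(1, 90)): config: θ0=270°, θ1=90°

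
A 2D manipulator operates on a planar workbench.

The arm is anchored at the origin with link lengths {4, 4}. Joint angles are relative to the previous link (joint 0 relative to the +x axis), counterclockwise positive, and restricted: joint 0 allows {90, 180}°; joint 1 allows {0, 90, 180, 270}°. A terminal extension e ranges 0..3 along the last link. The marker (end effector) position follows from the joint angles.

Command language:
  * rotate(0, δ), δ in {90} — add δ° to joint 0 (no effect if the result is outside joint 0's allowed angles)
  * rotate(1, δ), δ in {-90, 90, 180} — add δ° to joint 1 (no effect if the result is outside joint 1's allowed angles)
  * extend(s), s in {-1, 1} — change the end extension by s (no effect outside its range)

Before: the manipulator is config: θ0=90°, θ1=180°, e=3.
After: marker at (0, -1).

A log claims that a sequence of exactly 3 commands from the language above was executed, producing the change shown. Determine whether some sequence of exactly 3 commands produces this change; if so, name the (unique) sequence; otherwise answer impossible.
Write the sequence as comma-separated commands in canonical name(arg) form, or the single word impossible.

key: running extend(-1) before extend(1) would end elsewhere — order is forced
start: config: θ0=90°, θ1=180°, e=3
1. extend(1) → config: θ0=90°, θ1=180°, e=3
2. extend(-1) → config: θ0=90°, θ1=180°, e=2
3. extend(-1) → config: θ0=90°, θ1=180°, e=1
no rival 3-sequence matches.

extend(1), extend(-1), extend(-1)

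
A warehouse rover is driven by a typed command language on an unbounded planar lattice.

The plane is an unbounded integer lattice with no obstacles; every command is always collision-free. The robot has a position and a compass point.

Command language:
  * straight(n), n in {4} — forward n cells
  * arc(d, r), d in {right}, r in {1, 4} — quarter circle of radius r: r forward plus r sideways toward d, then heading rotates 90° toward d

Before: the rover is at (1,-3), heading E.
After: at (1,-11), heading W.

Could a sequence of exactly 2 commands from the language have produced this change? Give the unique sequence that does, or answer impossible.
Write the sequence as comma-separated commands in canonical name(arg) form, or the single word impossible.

arc(right, 4), arc(right, 4)

key: cell and facing (now W) both changed — the 2 commands mix motion and turning
start: at (1,-3), heading E
1. arc(right, 4) → at (5,-7), heading S
2. arc(right, 4) → at (1,-11), heading W
uniquely the one of 9 2-step routes that fits.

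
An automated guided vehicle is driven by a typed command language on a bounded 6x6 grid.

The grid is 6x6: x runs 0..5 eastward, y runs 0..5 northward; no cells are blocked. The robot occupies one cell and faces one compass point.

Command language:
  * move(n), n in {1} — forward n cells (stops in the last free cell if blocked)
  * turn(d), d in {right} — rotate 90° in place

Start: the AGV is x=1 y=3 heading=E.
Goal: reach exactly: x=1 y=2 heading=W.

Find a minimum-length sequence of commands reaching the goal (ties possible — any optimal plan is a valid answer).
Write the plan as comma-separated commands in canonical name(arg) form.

turn(right), move(1), turn(right)

begin: x=1 y=3 heading=E
t=1 turn(right) ⇒ x=1 y=3 heading=S
t=2 move(1) ⇒ x=1 y=2 heading=S
t=3 turn(right) ⇒ x=1 y=2 heading=W
nothing shorter than 3 reaches the goal.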